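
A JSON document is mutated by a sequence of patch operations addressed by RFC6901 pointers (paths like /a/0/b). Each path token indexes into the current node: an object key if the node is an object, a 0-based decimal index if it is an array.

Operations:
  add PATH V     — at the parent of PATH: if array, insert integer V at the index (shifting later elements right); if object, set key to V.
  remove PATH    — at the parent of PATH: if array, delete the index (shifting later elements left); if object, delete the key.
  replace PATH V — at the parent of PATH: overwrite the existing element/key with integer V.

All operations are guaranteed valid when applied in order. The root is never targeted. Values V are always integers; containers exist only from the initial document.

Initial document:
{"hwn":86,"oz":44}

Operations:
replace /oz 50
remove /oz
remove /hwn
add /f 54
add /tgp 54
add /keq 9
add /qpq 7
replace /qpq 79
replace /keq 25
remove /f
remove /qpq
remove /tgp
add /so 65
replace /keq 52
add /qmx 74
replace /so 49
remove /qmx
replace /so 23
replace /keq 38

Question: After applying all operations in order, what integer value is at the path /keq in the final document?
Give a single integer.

Answer: 38

Derivation:
After op 1 (replace /oz 50): {"hwn":86,"oz":50}
After op 2 (remove /oz): {"hwn":86}
After op 3 (remove /hwn): {}
After op 4 (add /f 54): {"f":54}
After op 5 (add /tgp 54): {"f":54,"tgp":54}
After op 6 (add /keq 9): {"f":54,"keq":9,"tgp":54}
After op 7 (add /qpq 7): {"f":54,"keq":9,"qpq":7,"tgp":54}
After op 8 (replace /qpq 79): {"f":54,"keq":9,"qpq":79,"tgp":54}
After op 9 (replace /keq 25): {"f":54,"keq":25,"qpq":79,"tgp":54}
After op 10 (remove /f): {"keq":25,"qpq":79,"tgp":54}
After op 11 (remove /qpq): {"keq":25,"tgp":54}
After op 12 (remove /tgp): {"keq":25}
After op 13 (add /so 65): {"keq":25,"so":65}
After op 14 (replace /keq 52): {"keq":52,"so":65}
After op 15 (add /qmx 74): {"keq":52,"qmx":74,"so":65}
After op 16 (replace /so 49): {"keq":52,"qmx":74,"so":49}
After op 17 (remove /qmx): {"keq":52,"so":49}
After op 18 (replace /so 23): {"keq":52,"so":23}
After op 19 (replace /keq 38): {"keq":38,"so":23}
Value at /keq: 38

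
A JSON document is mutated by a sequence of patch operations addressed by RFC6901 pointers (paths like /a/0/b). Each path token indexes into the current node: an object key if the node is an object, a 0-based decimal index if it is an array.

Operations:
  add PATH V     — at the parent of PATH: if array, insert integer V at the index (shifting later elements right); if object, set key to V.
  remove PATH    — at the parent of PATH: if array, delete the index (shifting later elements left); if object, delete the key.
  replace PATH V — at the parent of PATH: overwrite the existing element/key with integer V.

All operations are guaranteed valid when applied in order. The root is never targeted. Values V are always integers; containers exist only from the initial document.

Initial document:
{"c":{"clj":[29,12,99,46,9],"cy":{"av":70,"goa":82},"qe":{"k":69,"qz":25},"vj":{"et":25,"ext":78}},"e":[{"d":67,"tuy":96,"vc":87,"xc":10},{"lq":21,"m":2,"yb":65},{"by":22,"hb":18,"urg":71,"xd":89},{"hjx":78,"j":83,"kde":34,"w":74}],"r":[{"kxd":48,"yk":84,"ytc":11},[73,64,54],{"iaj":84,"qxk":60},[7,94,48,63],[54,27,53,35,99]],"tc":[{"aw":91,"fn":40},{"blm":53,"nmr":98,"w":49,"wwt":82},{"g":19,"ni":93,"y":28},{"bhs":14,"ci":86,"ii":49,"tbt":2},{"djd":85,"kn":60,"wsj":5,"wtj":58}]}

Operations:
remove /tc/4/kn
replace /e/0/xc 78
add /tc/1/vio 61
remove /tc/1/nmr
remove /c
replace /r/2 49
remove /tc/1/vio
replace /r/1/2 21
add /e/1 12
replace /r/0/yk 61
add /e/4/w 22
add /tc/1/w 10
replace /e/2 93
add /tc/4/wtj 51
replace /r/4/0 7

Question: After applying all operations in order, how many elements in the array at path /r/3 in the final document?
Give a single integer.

After op 1 (remove /tc/4/kn): {"c":{"clj":[29,12,99,46,9],"cy":{"av":70,"goa":82},"qe":{"k":69,"qz":25},"vj":{"et":25,"ext":78}},"e":[{"d":67,"tuy":96,"vc":87,"xc":10},{"lq":21,"m":2,"yb":65},{"by":22,"hb":18,"urg":71,"xd":89},{"hjx":78,"j":83,"kde":34,"w":74}],"r":[{"kxd":48,"yk":84,"ytc":11},[73,64,54],{"iaj":84,"qxk":60},[7,94,48,63],[54,27,53,35,99]],"tc":[{"aw":91,"fn":40},{"blm":53,"nmr":98,"w":49,"wwt":82},{"g":19,"ni":93,"y":28},{"bhs":14,"ci":86,"ii":49,"tbt":2},{"djd":85,"wsj":5,"wtj":58}]}
After op 2 (replace /e/0/xc 78): {"c":{"clj":[29,12,99,46,9],"cy":{"av":70,"goa":82},"qe":{"k":69,"qz":25},"vj":{"et":25,"ext":78}},"e":[{"d":67,"tuy":96,"vc":87,"xc":78},{"lq":21,"m":2,"yb":65},{"by":22,"hb":18,"urg":71,"xd":89},{"hjx":78,"j":83,"kde":34,"w":74}],"r":[{"kxd":48,"yk":84,"ytc":11},[73,64,54],{"iaj":84,"qxk":60},[7,94,48,63],[54,27,53,35,99]],"tc":[{"aw":91,"fn":40},{"blm":53,"nmr":98,"w":49,"wwt":82},{"g":19,"ni":93,"y":28},{"bhs":14,"ci":86,"ii":49,"tbt":2},{"djd":85,"wsj":5,"wtj":58}]}
After op 3 (add /tc/1/vio 61): {"c":{"clj":[29,12,99,46,9],"cy":{"av":70,"goa":82},"qe":{"k":69,"qz":25},"vj":{"et":25,"ext":78}},"e":[{"d":67,"tuy":96,"vc":87,"xc":78},{"lq":21,"m":2,"yb":65},{"by":22,"hb":18,"urg":71,"xd":89},{"hjx":78,"j":83,"kde":34,"w":74}],"r":[{"kxd":48,"yk":84,"ytc":11},[73,64,54],{"iaj":84,"qxk":60},[7,94,48,63],[54,27,53,35,99]],"tc":[{"aw":91,"fn":40},{"blm":53,"nmr":98,"vio":61,"w":49,"wwt":82},{"g":19,"ni":93,"y":28},{"bhs":14,"ci":86,"ii":49,"tbt":2},{"djd":85,"wsj":5,"wtj":58}]}
After op 4 (remove /tc/1/nmr): {"c":{"clj":[29,12,99,46,9],"cy":{"av":70,"goa":82},"qe":{"k":69,"qz":25},"vj":{"et":25,"ext":78}},"e":[{"d":67,"tuy":96,"vc":87,"xc":78},{"lq":21,"m":2,"yb":65},{"by":22,"hb":18,"urg":71,"xd":89},{"hjx":78,"j":83,"kde":34,"w":74}],"r":[{"kxd":48,"yk":84,"ytc":11},[73,64,54],{"iaj":84,"qxk":60},[7,94,48,63],[54,27,53,35,99]],"tc":[{"aw":91,"fn":40},{"blm":53,"vio":61,"w":49,"wwt":82},{"g":19,"ni":93,"y":28},{"bhs":14,"ci":86,"ii":49,"tbt":2},{"djd":85,"wsj":5,"wtj":58}]}
After op 5 (remove /c): {"e":[{"d":67,"tuy":96,"vc":87,"xc":78},{"lq":21,"m":2,"yb":65},{"by":22,"hb":18,"urg":71,"xd":89},{"hjx":78,"j":83,"kde":34,"w":74}],"r":[{"kxd":48,"yk":84,"ytc":11},[73,64,54],{"iaj":84,"qxk":60},[7,94,48,63],[54,27,53,35,99]],"tc":[{"aw":91,"fn":40},{"blm":53,"vio":61,"w":49,"wwt":82},{"g":19,"ni":93,"y":28},{"bhs":14,"ci":86,"ii":49,"tbt":2},{"djd":85,"wsj":5,"wtj":58}]}
After op 6 (replace /r/2 49): {"e":[{"d":67,"tuy":96,"vc":87,"xc":78},{"lq":21,"m":2,"yb":65},{"by":22,"hb":18,"urg":71,"xd":89},{"hjx":78,"j":83,"kde":34,"w":74}],"r":[{"kxd":48,"yk":84,"ytc":11},[73,64,54],49,[7,94,48,63],[54,27,53,35,99]],"tc":[{"aw":91,"fn":40},{"blm":53,"vio":61,"w":49,"wwt":82},{"g":19,"ni":93,"y":28},{"bhs":14,"ci":86,"ii":49,"tbt":2},{"djd":85,"wsj":5,"wtj":58}]}
After op 7 (remove /tc/1/vio): {"e":[{"d":67,"tuy":96,"vc":87,"xc":78},{"lq":21,"m":2,"yb":65},{"by":22,"hb":18,"urg":71,"xd":89},{"hjx":78,"j":83,"kde":34,"w":74}],"r":[{"kxd":48,"yk":84,"ytc":11},[73,64,54],49,[7,94,48,63],[54,27,53,35,99]],"tc":[{"aw":91,"fn":40},{"blm":53,"w":49,"wwt":82},{"g":19,"ni":93,"y":28},{"bhs":14,"ci":86,"ii":49,"tbt":2},{"djd":85,"wsj":5,"wtj":58}]}
After op 8 (replace /r/1/2 21): {"e":[{"d":67,"tuy":96,"vc":87,"xc":78},{"lq":21,"m":2,"yb":65},{"by":22,"hb":18,"urg":71,"xd":89},{"hjx":78,"j":83,"kde":34,"w":74}],"r":[{"kxd":48,"yk":84,"ytc":11},[73,64,21],49,[7,94,48,63],[54,27,53,35,99]],"tc":[{"aw":91,"fn":40},{"blm":53,"w":49,"wwt":82},{"g":19,"ni":93,"y":28},{"bhs":14,"ci":86,"ii":49,"tbt":2},{"djd":85,"wsj":5,"wtj":58}]}
After op 9 (add /e/1 12): {"e":[{"d":67,"tuy":96,"vc":87,"xc":78},12,{"lq":21,"m":2,"yb":65},{"by":22,"hb":18,"urg":71,"xd":89},{"hjx":78,"j":83,"kde":34,"w":74}],"r":[{"kxd":48,"yk":84,"ytc":11},[73,64,21],49,[7,94,48,63],[54,27,53,35,99]],"tc":[{"aw":91,"fn":40},{"blm":53,"w":49,"wwt":82},{"g":19,"ni":93,"y":28},{"bhs":14,"ci":86,"ii":49,"tbt":2},{"djd":85,"wsj":5,"wtj":58}]}
After op 10 (replace /r/0/yk 61): {"e":[{"d":67,"tuy":96,"vc":87,"xc":78},12,{"lq":21,"m":2,"yb":65},{"by":22,"hb":18,"urg":71,"xd":89},{"hjx":78,"j":83,"kde":34,"w":74}],"r":[{"kxd":48,"yk":61,"ytc":11},[73,64,21],49,[7,94,48,63],[54,27,53,35,99]],"tc":[{"aw":91,"fn":40},{"blm":53,"w":49,"wwt":82},{"g":19,"ni":93,"y":28},{"bhs":14,"ci":86,"ii":49,"tbt":2},{"djd":85,"wsj":5,"wtj":58}]}
After op 11 (add /e/4/w 22): {"e":[{"d":67,"tuy":96,"vc":87,"xc":78},12,{"lq":21,"m":2,"yb":65},{"by":22,"hb":18,"urg":71,"xd":89},{"hjx":78,"j":83,"kde":34,"w":22}],"r":[{"kxd":48,"yk":61,"ytc":11},[73,64,21],49,[7,94,48,63],[54,27,53,35,99]],"tc":[{"aw":91,"fn":40},{"blm":53,"w":49,"wwt":82},{"g":19,"ni":93,"y":28},{"bhs":14,"ci":86,"ii":49,"tbt":2},{"djd":85,"wsj":5,"wtj":58}]}
After op 12 (add /tc/1/w 10): {"e":[{"d":67,"tuy":96,"vc":87,"xc":78},12,{"lq":21,"m":2,"yb":65},{"by":22,"hb":18,"urg":71,"xd":89},{"hjx":78,"j":83,"kde":34,"w":22}],"r":[{"kxd":48,"yk":61,"ytc":11},[73,64,21],49,[7,94,48,63],[54,27,53,35,99]],"tc":[{"aw":91,"fn":40},{"blm":53,"w":10,"wwt":82},{"g":19,"ni":93,"y":28},{"bhs":14,"ci":86,"ii":49,"tbt":2},{"djd":85,"wsj":5,"wtj":58}]}
After op 13 (replace /e/2 93): {"e":[{"d":67,"tuy":96,"vc":87,"xc":78},12,93,{"by":22,"hb":18,"urg":71,"xd":89},{"hjx":78,"j":83,"kde":34,"w":22}],"r":[{"kxd":48,"yk":61,"ytc":11},[73,64,21],49,[7,94,48,63],[54,27,53,35,99]],"tc":[{"aw":91,"fn":40},{"blm":53,"w":10,"wwt":82},{"g":19,"ni":93,"y":28},{"bhs":14,"ci":86,"ii":49,"tbt":2},{"djd":85,"wsj":5,"wtj":58}]}
After op 14 (add /tc/4/wtj 51): {"e":[{"d":67,"tuy":96,"vc":87,"xc":78},12,93,{"by":22,"hb":18,"urg":71,"xd":89},{"hjx":78,"j":83,"kde":34,"w":22}],"r":[{"kxd":48,"yk":61,"ytc":11},[73,64,21],49,[7,94,48,63],[54,27,53,35,99]],"tc":[{"aw":91,"fn":40},{"blm":53,"w":10,"wwt":82},{"g":19,"ni":93,"y":28},{"bhs":14,"ci":86,"ii":49,"tbt":2},{"djd":85,"wsj":5,"wtj":51}]}
After op 15 (replace /r/4/0 7): {"e":[{"d":67,"tuy":96,"vc":87,"xc":78},12,93,{"by":22,"hb":18,"urg":71,"xd":89},{"hjx":78,"j":83,"kde":34,"w":22}],"r":[{"kxd":48,"yk":61,"ytc":11},[73,64,21],49,[7,94,48,63],[7,27,53,35,99]],"tc":[{"aw":91,"fn":40},{"blm":53,"w":10,"wwt":82},{"g":19,"ni":93,"y":28},{"bhs":14,"ci":86,"ii":49,"tbt":2},{"djd":85,"wsj":5,"wtj":51}]}
Size at path /r/3: 4

Answer: 4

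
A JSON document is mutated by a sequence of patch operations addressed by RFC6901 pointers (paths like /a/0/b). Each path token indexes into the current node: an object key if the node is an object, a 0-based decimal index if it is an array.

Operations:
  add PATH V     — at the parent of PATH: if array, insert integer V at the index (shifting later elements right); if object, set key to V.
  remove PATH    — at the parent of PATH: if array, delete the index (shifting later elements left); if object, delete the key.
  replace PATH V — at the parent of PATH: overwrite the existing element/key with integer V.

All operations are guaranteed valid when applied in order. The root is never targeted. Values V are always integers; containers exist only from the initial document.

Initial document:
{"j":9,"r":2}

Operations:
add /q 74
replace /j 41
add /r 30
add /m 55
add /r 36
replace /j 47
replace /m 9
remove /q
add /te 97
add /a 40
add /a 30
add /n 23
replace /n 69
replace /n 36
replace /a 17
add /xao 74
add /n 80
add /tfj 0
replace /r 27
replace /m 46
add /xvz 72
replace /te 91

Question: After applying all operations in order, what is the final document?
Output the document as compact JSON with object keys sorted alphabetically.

Answer: {"a":17,"j":47,"m":46,"n":80,"r":27,"te":91,"tfj":0,"xao":74,"xvz":72}

Derivation:
After op 1 (add /q 74): {"j":9,"q":74,"r":2}
After op 2 (replace /j 41): {"j":41,"q":74,"r":2}
After op 3 (add /r 30): {"j":41,"q":74,"r":30}
After op 4 (add /m 55): {"j":41,"m":55,"q":74,"r":30}
After op 5 (add /r 36): {"j":41,"m":55,"q":74,"r":36}
After op 6 (replace /j 47): {"j":47,"m":55,"q":74,"r":36}
After op 7 (replace /m 9): {"j":47,"m":9,"q":74,"r":36}
After op 8 (remove /q): {"j":47,"m":9,"r":36}
After op 9 (add /te 97): {"j":47,"m":9,"r":36,"te":97}
After op 10 (add /a 40): {"a":40,"j":47,"m":9,"r":36,"te":97}
After op 11 (add /a 30): {"a":30,"j":47,"m":9,"r":36,"te":97}
After op 12 (add /n 23): {"a":30,"j":47,"m":9,"n":23,"r":36,"te":97}
After op 13 (replace /n 69): {"a":30,"j":47,"m":9,"n":69,"r":36,"te":97}
After op 14 (replace /n 36): {"a":30,"j":47,"m":9,"n":36,"r":36,"te":97}
After op 15 (replace /a 17): {"a":17,"j":47,"m":9,"n":36,"r":36,"te":97}
After op 16 (add /xao 74): {"a":17,"j":47,"m":9,"n":36,"r":36,"te":97,"xao":74}
After op 17 (add /n 80): {"a":17,"j":47,"m":9,"n":80,"r":36,"te":97,"xao":74}
After op 18 (add /tfj 0): {"a":17,"j":47,"m":9,"n":80,"r":36,"te":97,"tfj":0,"xao":74}
After op 19 (replace /r 27): {"a":17,"j":47,"m":9,"n":80,"r":27,"te":97,"tfj":0,"xao":74}
After op 20 (replace /m 46): {"a":17,"j":47,"m":46,"n":80,"r":27,"te":97,"tfj":0,"xao":74}
After op 21 (add /xvz 72): {"a":17,"j":47,"m":46,"n":80,"r":27,"te":97,"tfj":0,"xao":74,"xvz":72}
After op 22 (replace /te 91): {"a":17,"j":47,"m":46,"n":80,"r":27,"te":91,"tfj":0,"xao":74,"xvz":72}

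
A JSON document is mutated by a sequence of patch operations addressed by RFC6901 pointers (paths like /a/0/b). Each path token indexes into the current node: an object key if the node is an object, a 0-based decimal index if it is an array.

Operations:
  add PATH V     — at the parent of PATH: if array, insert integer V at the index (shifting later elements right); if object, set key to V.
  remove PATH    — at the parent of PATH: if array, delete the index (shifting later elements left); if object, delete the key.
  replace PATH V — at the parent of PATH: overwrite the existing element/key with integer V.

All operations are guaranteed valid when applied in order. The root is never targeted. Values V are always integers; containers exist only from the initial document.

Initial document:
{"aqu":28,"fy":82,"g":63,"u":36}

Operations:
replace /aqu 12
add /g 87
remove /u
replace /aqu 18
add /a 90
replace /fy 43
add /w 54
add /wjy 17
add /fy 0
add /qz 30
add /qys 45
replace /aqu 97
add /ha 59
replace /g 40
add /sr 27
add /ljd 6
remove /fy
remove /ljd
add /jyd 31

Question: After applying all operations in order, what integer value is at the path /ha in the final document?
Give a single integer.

Answer: 59

Derivation:
After op 1 (replace /aqu 12): {"aqu":12,"fy":82,"g":63,"u":36}
After op 2 (add /g 87): {"aqu":12,"fy":82,"g":87,"u":36}
After op 3 (remove /u): {"aqu":12,"fy":82,"g":87}
After op 4 (replace /aqu 18): {"aqu":18,"fy":82,"g":87}
After op 5 (add /a 90): {"a":90,"aqu":18,"fy":82,"g":87}
After op 6 (replace /fy 43): {"a":90,"aqu":18,"fy":43,"g":87}
After op 7 (add /w 54): {"a":90,"aqu":18,"fy":43,"g":87,"w":54}
After op 8 (add /wjy 17): {"a":90,"aqu":18,"fy":43,"g":87,"w":54,"wjy":17}
After op 9 (add /fy 0): {"a":90,"aqu":18,"fy":0,"g":87,"w":54,"wjy":17}
After op 10 (add /qz 30): {"a":90,"aqu":18,"fy":0,"g":87,"qz":30,"w":54,"wjy":17}
After op 11 (add /qys 45): {"a":90,"aqu":18,"fy":0,"g":87,"qys":45,"qz":30,"w":54,"wjy":17}
After op 12 (replace /aqu 97): {"a":90,"aqu":97,"fy":0,"g":87,"qys":45,"qz":30,"w":54,"wjy":17}
After op 13 (add /ha 59): {"a":90,"aqu":97,"fy":0,"g":87,"ha":59,"qys":45,"qz":30,"w":54,"wjy":17}
After op 14 (replace /g 40): {"a":90,"aqu":97,"fy":0,"g":40,"ha":59,"qys":45,"qz":30,"w":54,"wjy":17}
After op 15 (add /sr 27): {"a":90,"aqu":97,"fy":0,"g":40,"ha":59,"qys":45,"qz":30,"sr":27,"w":54,"wjy":17}
After op 16 (add /ljd 6): {"a":90,"aqu":97,"fy":0,"g":40,"ha":59,"ljd":6,"qys":45,"qz":30,"sr":27,"w":54,"wjy":17}
After op 17 (remove /fy): {"a":90,"aqu":97,"g":40,"ha":59,"ljd":6,"qys":45,"qz":30,"sr":27,"w":54,"wjy":17}
After op 18 (remove /ljd): {"a":90,"aqu":97,"g":40,"ha":59,"qys":45,"qz":30,"sr":27,"w":54,"wjy":17}
After op 19 (add /jyd 31): {"a":90,"aqu":97,"g":40,"ha":59,"jyd":31,"qys":45,"qz":30,"sr":27,"w":54,"wjy":17}
Value at /ha: 59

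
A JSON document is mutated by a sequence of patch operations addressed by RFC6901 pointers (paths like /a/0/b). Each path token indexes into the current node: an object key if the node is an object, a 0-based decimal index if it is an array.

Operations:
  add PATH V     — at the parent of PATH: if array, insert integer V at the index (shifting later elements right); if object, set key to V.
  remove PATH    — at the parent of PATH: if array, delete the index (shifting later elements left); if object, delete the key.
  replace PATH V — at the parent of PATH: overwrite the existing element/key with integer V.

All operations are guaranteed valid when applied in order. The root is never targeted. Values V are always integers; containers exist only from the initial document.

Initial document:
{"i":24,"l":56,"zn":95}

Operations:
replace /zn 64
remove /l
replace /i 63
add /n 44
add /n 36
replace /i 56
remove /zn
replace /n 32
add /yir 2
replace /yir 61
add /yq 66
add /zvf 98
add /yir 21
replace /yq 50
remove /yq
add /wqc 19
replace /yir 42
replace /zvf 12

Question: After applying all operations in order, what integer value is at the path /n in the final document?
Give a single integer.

After op 1 (replace /zn 64): {"i":24,"l":56,"zn":64}
After op 2 (remove /l): {"i":24,"zn":64}
After op 3 (replace /i 63): {"i":63,"zn":64}
After op 4 (add /n 44): {"i":63,"n":44,"zn":64}
After op 5 (add /n 36): {"i":63,"n":36,"zn":64}
After op 6 (replace /i 56): {"i":56,"n":36,"zn":64}
After op 7 (remove /zn): {"i":56,"n":36}
After op 8 (replace /n 32): {"i":56,"n":32}
After op 9 (add /yir 2): {"i":56,"n":32,"yir":2}
After op 10 (replace /yir 61): {"i":56,"n":32,"yir":61}
After op 11 (add /yq 66): {"i":56,"n":32,"yir":61,"yq":66}
After op 12 (add /zvf 98): {"i":56,"n":32,"yir":61,"yq":66,"zvf":98}
After op 13 (add /yir 21): {"i":56,"n":32,"yir":21,"yq":66,"zvf":98}
After op 14 (replace /yq 50): {"i":56,"n":32,"yir":21,"yq":50,"zvf":98}
After op 15 (remove /yq): {"i":56,"n":32,"yir":21,"zvf":98}
After op 16 (add /wqc 19): {"i":56,"n":32,"wqc":19,"yir":21,"zvf":98}
After op 17 (replace /yir 42): {"i":56,"n":32,"wqc":19,"yir":42,"zvf":98}
After op 18 (replace /zvf 12): {"i":56,"n":32,"wqc":19,"yir":42,"zvf":12}
Value at /n: 32

Answer: 32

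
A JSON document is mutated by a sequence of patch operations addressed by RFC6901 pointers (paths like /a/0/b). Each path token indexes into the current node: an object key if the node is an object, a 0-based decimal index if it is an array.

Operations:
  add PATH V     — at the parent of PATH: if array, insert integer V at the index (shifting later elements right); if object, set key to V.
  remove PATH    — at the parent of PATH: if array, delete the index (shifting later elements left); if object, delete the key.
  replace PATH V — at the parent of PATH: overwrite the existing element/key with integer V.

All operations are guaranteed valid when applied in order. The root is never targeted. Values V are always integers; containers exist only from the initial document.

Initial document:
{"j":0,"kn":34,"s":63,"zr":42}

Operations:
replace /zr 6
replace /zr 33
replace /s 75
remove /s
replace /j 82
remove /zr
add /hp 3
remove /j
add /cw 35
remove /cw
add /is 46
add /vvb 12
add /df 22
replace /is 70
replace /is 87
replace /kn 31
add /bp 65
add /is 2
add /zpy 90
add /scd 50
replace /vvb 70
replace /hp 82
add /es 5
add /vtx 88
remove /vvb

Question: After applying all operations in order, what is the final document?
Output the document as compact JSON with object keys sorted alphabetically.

After op 1 (replace /zr 6): {"j":0,"kn":34,"s":63,"zr":6}
After op 2 (replace /zr 33): {"j":0,"kn":34,"s":63,"zr":33}
After op 3 (replace /s 75): {"j":0,"kn":34,"s":75,"zr":33}
After op 4 (remove /s): {"j":0,"kn":34,"zr":33}
After op 5 (replace /j 82): {"j":82,"kn":34,"zr":33}
After op 6 (remove /zr): {"j":82,"kn":34}
After op 7 (add /hp 3): {"hp":3,"j":82,"kn":34}
After op 8 (remove /j): {"hp":3,"kn":34}
After op 9 (add /cw 35): {"cw":35,"hp":3,"kn":34}
After op 10 (remove /cw): {"hp":3,"kn":34}
After op 11 (add /is 46): {"hp":3,"is":46,"kn":34}
After op 12 (add /vvb 12): {"hp":3,"is":46,"kn":34,"vvb":12}
After op 13 (add /df 22): {"df":22,"hp":3,"is":46,"kn":34,"vvb":12}
After op 14 (replace /is 70): {"df":22,"hp":3,"is":70,"kn":34,"vvb":12}
After op 15 (replace /is 87): {"df":22,"hp":3,"is":87,"kn":34,"vvb":12}
After op 16 (replace /kn 31): {"df":22,"hp":3,"is":87,"kn":31,"vvb":12}
After op 17 (add /bp 65): {"bp":65,"df":22,"hp":3,"is":87,"kn":31,"vvb":12}
After op 18 (add /is 2): {"bp":65,"df":22,"hp":3,"is":2,"kn":31,"vvb":12}
After op 19 (add /zpy 90): {"bp":65,"df":22,"hp":3,"is":2,"kn":31,"vvb":12,"zpy":90}
After op 20 (add /scd 50): {"bp":65,"df":22,"hp":3,"is":2,"kn":31,"scd":50,"vvb":12,"zpy":90}
After op 21 (replace /vvb 70): {"bp":65,"df":22,"hp":3,"is":2,"kn":31,"scd":50,"vvb":70,"zpy":90}
After op 22 (replace /hp 82): {"bp":65,"df":22,"hp":82,"is":2,"kn":31,"scd":50,"vvb":70,"zpy":90}
After op 23 (add /es 5): {"bp":65,"df":22,"es":5,"hp":82,"is":2,"kn":31,"scd":50,"vvb":70,"zpy":90}
After op 24 (add /vtx 88): {"bp":65,"df":22,"es":5,"hp":82,"is":2,"kn":31,"scd":50,"vtx":88,"vvb":70,"zpy":90}
After op 25 (remove /vvb): {"bp":65,"df":22,"es":5,"hp":82,"is":2,"kn":31,"scd":50,"vtx":88,"zpy":90}

Answer: {"bp":65,"df":22,"es":5,"hp":82,"is":2,"kn":31,"scd":50,"vtx":88,"zpy":90}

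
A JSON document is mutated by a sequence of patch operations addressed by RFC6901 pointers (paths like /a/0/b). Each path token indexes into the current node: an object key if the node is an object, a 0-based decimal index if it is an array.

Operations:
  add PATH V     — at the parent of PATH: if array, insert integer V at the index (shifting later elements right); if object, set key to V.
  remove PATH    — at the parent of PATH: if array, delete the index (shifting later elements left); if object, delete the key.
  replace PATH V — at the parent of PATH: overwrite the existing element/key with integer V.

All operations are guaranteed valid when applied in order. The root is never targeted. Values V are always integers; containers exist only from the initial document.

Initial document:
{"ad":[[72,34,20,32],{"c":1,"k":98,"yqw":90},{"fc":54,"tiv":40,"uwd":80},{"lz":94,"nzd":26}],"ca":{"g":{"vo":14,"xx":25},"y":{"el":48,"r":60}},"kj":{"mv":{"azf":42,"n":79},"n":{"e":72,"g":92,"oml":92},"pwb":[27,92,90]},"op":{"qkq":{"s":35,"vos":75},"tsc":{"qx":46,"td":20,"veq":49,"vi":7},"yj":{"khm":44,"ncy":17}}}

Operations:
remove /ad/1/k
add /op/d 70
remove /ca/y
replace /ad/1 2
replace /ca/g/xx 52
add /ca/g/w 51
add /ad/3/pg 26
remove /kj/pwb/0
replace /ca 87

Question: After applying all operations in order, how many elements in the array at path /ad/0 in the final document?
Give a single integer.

Answer: 4

Derivation:
After op 1 (remove /ad/1/k): {"ad":[[72,34,20,32],{"c":1,"yqw":90},{"fc":54,"tiv":40,"uwd":80},{"lz":94,"nzd":26}],"ca":{"g":{"vo":14,"xx":25},"y":{"el":48,"r":60}},"kj":{"mv":{"azf":42,"n":79},"n":{"e":72,"g":92,"oml":92},"pwb":[27,92,90]},"op":{"qkq":{"s":35,"vos":75},"tsc":{"qx":46,"td":20,"veq":49,"vi":7},"yj":{"khm":44,"ncy":17}}}
After op 2 (add /op/d 70): {"ad":[[72,34,20,32],{"c":1,"yqw":90},{"fc":54,"tiv":40,"uwd":80},{"lz":94,"nzd":26}],"ca":{"g":{"vo":14,"xx":25},"y":{"el":48,"r":60}},"kj":{"mv":{"azf":42,"n":79},"n":{"e":72,"g":92,"oml":92},"pwb":[27,92,90]},"op":{"d":70,"qkq":{"s":35,"vos":75},"tsc":{"qx":46,"td":20,"veq":49,"vi":7},"yj":{"khm":44,"ncy":17}}}
After op 3 (remove /ca/y): {"ad":[[72,34,20,32],{"c":1,"yqw":90},{"fc":54,"tiv":40,"uwd":80},{"lz":94,"nzd":26}],"ca":{"g":{"vo":14,"xx":25}},"kj":{"mv":{"azf":42,"n":79},"n":{"e":72,"g":92,"oml":92},"pwb":[27,92,90]},"op":{"d":70,"qkq":{"s":35,"vos":75},"tsc":{"qx":46,"td":20,"veq":49,"vi":7},"yj":{"khm":44,"ncy":17}}}
After op 4 (replace /ad/1 2): {"ad":[[72,34,20,32],2,{"fc":54,"tiv":40,"uwd":80},{"lz":94,"nzd":26}],"ca":{"g":{"vo":14,"xx":25}},"kj":{"mv":{"azf":42,"n":79},"n":{"e":72,"g":92,"oml":92},"pwb":[27,92,90]},"op":{"d":70,"qkq":{"s":35,"vos":75},"tsc":{"qx":46,"td":20,"veq":49,"vi":7},"yj":{"khm":44,"ncy":17}}}
After op 5 (replace /ca/g/xx 52): {"ad":[[72,34,20,32],2,{"fc":54,"tiv":40,"uwd":80},{"lz":94,"nzd":26}],"ca":{"g":{"vo":14,"xx":52}},"kj":{"mv":{"azf":42,"n":79},"n":{"e":72,"g":92,"oml":92},"pwb":[27,92,90]},"op":{"d":70,"qkq":{"s":35,"vos":75},"tsc":{"qx":46,"td":20,"veq":49,"vi":7},"yj":{"khm":44,"ncy":17}}}
After op 6 (add /ca/g/w 51): {"ad":[[72,34,20,32],2,{"fc":54,"tiv":40,"uwd":80},{"lz":94,"nzd":26}],"ca":{"g":{"vo":14,"w":51,"xx":52}},"kj":{"mv":{"azf":42,"n":79},"n":{"e":72,"g":92,"oml":92},"pwb":[27,92,90]},"op":{"d":70,"qkq":{"s":35,"vos":75},"tsc":{"qx":46,"td":20,"veq":49,"vi":7},"yj":{"khm":44,"ncy":17}}}
After op 7 (add /ad/3/pg 26): {"ad":[[72,34,20,32],2,{"fc":54,"tiv":40,"uwd":80},{"lz":94,"nzd":26,"pg":26}],"ca":{"g":{"vo":14,"w":51,"xx":52}},"kj":{"mv":{"azf":42,"n":79},"n":{"e":72,"g":92,"oml":92},"pwb":[27,92,90]},"op":{"d":70,"qkq":{"s":35,"vos":75},"tsc":{"qx":46,"td":20,"veq":49,"vi":7},"yj":{"khm":44,"ncy":17}}}
After op 8 (remove /kj/pwb/0): {"ad":[[72,34,20,32],2,{"fc":54,"tiv":40,"uwd":80},{"lz":94,"nzd":26,"pg":26}],"ca":{"g":{"vo":14,"w":51,"xx":52}},"kj":{"mv":{"azf":42,"n":79},"n":{"e":72,"g":92,"oml":92},"pwb":[92,90]},"op":{"d":70,"qkq":{"s":35,"vos":75},"tsc":{"qx":46,"td":20,"veq":49,"vi":7},"yj":{"khm":44,"ncy":17}}}
After op 9 (replace /ca 87): {"ad":[[72,34,20,32],2,{"fc":54,"tiv":40,"uwd":80},{"lz":94,"nzd":26,"pg":26}],"ca":87,"kj":{"mv":{"azf":42,"n":79},"n":{"e":72,"g":92,"oml":92},"pwb":[92,90]},"op":{"d":70,"qkq":{"s":35,"vos":75},"tsc":{"qx":46,"td":20,"veq":49,"vi":7},"yj":{"khm":44,"ncy":17}}}
Size at path /ad/0: 4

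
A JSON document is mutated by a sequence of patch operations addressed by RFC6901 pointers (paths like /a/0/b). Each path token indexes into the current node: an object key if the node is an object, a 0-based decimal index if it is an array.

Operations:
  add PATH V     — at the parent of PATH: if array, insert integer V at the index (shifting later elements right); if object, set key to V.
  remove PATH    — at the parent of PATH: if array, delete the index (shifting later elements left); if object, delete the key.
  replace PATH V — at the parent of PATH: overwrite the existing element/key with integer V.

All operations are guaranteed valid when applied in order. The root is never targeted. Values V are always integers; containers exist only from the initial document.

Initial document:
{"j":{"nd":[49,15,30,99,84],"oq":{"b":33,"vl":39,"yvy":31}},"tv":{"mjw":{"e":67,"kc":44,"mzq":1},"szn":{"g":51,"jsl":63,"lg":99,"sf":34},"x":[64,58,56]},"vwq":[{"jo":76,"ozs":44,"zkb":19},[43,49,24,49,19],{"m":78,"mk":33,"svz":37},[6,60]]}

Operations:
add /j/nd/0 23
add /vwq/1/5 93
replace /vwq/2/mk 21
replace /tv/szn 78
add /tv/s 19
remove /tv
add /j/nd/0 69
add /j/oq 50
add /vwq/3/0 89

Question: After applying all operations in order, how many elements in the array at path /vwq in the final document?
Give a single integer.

After op 1 (add /j/nd/0 23): {"j":{"nd":[23,49,15,30,99,84],"oq":{"b":33,"vl":39,"yvy":31}},"tv":{"mjw":{"e":67,"kc":44,"mzq":1},"szn":{"g":51,"jsl":63,"lg":99,"sf":34},"x":[64,58,56]},"vwq":[{"jo":76,"ozs":44,"zkb":19},[43,49,24,49,19],{"m":78,"mk":33,"svz":37},[6,60]]}
After op 2 (add /vwq/1/5 93): {"j":{"nd":[23,49,15,30,99,84],"oq":{"b":33,"vl":39,"yvy":31}},"tv":{"mjw":{"e":67,"kc":44,"mzq":1},"szn":{"g":51,"jsl":63,"lg":99,"sf":34},"x":[64,58,56]},"vwq":[{"jo":76,"ozs":44,"zkb":19},[43,49,24,49,19,93],{"m":78,"mk":33,"svz":37},[6,60]]}
After op 3 (replace /vwq/2/mk 21): {"j":{"nd":[23,49,15,30,99,84],"oq":{"b":33,"vl":39,"yvy":31}},"tv":{"mjw":{"e":67,"kc":44,"mzq":1},"szn":{"g":51,"jsl":63,"lg":99,"sf":34},"x":[64,58,56]},"vwq":[{"jo":76,"ozs":44,"zkb":19},[43,49,24,49,19,93],{"m":78,"mk":21,"svz":37},[6,60]]}
After op 4 (replace /tv/szn 78): {"j":{"nd":[23,49,15,30,99,84],"oq":{"b":33,"vl":39,"yvy":31}},"tv":{"mjw":{"e":67,"kc":44,"mzq":1},"szn":78,"x":[64,58,56]},"vwq":[{"jo":76,"ozs":44,"zkb":19},[43,49,24,49,19,93],{"m":78,"mk":21,"svz":37},[6,60]]}
After op 5 (add /tv/s 19): {"j":{"nd":[23,49,15,30,99,84],"oq":{"b":33,"vl":39,"yvy":31}},"tv":{"mjw":{"e":67,"kc":44,"mzq":1},"s":19,"szn":78,"x":[64,58,56]},"vwq":[{"jo":76,"ozs":44,"zkb":19},[43,49,24,49,19,93],{"m":78,"mk":21,"svz":37},[6,60]]}
After op 6 (remove /tv): {"j":{"nd":[23,49,15,30,99,84],"oq":{"b":33,"vl":39,"yvy":31}},"vwq":[{"jo":76,"ozs":44,"zkb":19},[43,49,24,49,19,93],{"m":78,"mk":21,"svz":37},[6,60]]}
After op 7 (add /j/nd/0 69): {"j":{"nd":[69,23,49,15,30,99,84],"oq":{"b":33,"vl":39,"yvy":31}},"vwq":[{"jo":76,"ozs":44,"zkb":19},[43,49,24,49,19,93],{"m":78,"mk":21,"svz":37},[6,60]]}
After op 8 (add /j/oq 50): {"j":{"nd":[69,23,49,15,30,99,84],"oq":50},"vwq":[{"jo":76,"ozs":44,"zkb":19},[43,49,24,49,19,93],{"m":78,"mk":21,"svz":37},[6,60]]}
After op 9 (add /vwq/3/0 89): {"j":{"nd":[69,23,49,15,30,99,84],"oq":50},"vwq":[{"jo":76,"ozs":44,"zkb":19},[43,49,24,49,19,93],{"m":78,"mk":21,"svz":37},[89,6,60]]}
Size at path /vwq: 4

Answer: 4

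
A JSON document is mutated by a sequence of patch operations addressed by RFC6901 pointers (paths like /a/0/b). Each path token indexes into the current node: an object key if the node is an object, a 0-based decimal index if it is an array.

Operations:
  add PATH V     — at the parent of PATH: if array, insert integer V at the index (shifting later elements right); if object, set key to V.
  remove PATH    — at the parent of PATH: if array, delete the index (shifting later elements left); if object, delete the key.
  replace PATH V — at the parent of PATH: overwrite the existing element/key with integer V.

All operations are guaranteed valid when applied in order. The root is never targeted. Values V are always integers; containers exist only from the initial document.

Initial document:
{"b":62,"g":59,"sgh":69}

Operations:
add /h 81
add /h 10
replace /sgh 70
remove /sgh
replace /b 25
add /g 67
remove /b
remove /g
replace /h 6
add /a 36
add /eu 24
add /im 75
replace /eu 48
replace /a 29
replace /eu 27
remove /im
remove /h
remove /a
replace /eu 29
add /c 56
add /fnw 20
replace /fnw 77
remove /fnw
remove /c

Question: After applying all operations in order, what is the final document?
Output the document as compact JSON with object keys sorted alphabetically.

After op 1 (add /h 81): {"b":62,"g":59,"h":81,"sgh":69}
After op 2 (add /h 10): {"b":62,"g":59,"h":10,"sgh":69}
After op 3 (replace /sgh 70): {"b":62,"g":59,"h":10,"sgh":70}
After op 4 (remove /sgh): {"b":62,"g":59,"h":10}
After op 5 (replace /b 25): {"b":25,"g":59,"h":10}
After op 6 (add /g 67): {"b":25,"g":67,"h":10}
After op 7 (remove /b): {"g":67,"h":10}
After op 8 (remove /g): {"h":10}
After op 9 (replace /h 6): {"h":6}
After op 10 (add /a 36): {"a":36,"h":6}
After op 11 (add /eu 24): {"a":36,"eu":24,"h":6}
After op 12 (add /im 75): {"a":36,"eu":24,"h":6,"im":75}
After op 13 (replace /eu 48): {"a":36,"eu":48,"h":6,"im":75}
After op 14 (replace /a 29): {"a":29,"eu":48,"h":6,"im":75}
After op 15 (replace /eu 27): {"a":29,"eu":27,"h":6,"im":75}
After op 16 (remove /im): {"a":29,"eu":27,"h":6}
After op 17 (remove /h): {"a":29,"eu":27}
After op 18 (remove /a): {"eu":27}
After op 19 (replace /eu 29): {"eu":29}
After op 20 (add /c 56): {"c":56,"eu":29}
After op 21 (add /fnw 20): {"c":56,"eu":29,"fnw":20}
After op 22 (replace /fnw 77): {"c":56,"eu":29,"fnw":77}
After op 23 (remove /fnw): {"c":56,"eu":29}
After op 24 (remove /c): {"eu":29}

Answer: {"eu":29}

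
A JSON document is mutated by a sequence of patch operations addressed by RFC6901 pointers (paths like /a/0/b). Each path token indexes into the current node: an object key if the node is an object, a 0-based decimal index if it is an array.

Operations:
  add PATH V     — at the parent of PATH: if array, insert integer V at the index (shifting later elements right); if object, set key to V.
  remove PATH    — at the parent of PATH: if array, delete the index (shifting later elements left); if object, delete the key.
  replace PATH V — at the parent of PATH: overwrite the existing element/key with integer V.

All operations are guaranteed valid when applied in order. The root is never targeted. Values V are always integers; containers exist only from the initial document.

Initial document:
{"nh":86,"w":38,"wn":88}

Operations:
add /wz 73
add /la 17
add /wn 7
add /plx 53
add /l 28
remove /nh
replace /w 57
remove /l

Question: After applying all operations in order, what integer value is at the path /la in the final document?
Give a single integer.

Answer: 17

Derivation:
After op 1 (add /wz 73): {"nh":86,"w":38,"wn":88,"wz":73}
After op 2 (add /la 17): {"la":17,"nh":86,"w":38,"wn":88,"wz":73}
After op 3 (add /wn 7): {"la":17,"nh":86,"w":38,"wn":7,"wz":73}
After op 4 (add /plx 53): {"la":17,"nh":86,"plx":53,"w":38,"wn":7,"wz":73}
After op 5 (add /l 28): {"l":28,"la":17,"nh":86,"plx":53,"w":38,"wn":7,"wz":73}
After op 6 (remove /nh): {"l":28,"la":17,"plx":53,"w":38,"wn":7,"wz":73}
After op 7 (replace /w 57): {"l":28,"la":17,"plx":53,"w":57,"wn":7,"wz":73}
After op 8 (remove /l): {"la":17,"plx":53,"w":57,"wn":7,"wz":73}
Value at /la: 17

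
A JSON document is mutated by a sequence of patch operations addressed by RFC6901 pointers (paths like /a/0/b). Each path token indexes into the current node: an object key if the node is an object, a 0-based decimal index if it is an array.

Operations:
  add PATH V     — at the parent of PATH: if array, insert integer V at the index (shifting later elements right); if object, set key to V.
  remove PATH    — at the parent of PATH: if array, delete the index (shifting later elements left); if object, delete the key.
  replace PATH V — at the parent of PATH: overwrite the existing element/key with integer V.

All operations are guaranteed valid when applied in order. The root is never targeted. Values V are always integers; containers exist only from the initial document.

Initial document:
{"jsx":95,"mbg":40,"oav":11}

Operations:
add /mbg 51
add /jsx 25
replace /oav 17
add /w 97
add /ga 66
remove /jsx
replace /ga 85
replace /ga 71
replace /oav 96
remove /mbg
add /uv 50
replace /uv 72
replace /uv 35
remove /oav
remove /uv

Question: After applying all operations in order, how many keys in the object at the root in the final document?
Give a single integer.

Answer: 2

Derivation:
After op 1 (add /mbg 51): {"jsx":95,"mbg":51,"oav":11}
After op 2 (add /jsx 25): {"jsx":25,"mbg":51,"oav":11}
After op 3 (replace /oav 17): {"jsx":25,"mbg":51,"oav":17}
After op 4 (add /w 97): {"jsx":25,"mbg":51,"oav":17,"w":97}
After op 5 (add /ga 66): {"ga":66,"jsx":25,"mbg":51,"oav":17,"w":97}
After op 6 (remove /jsx): {"ga":66,"mbg":51,"oav":17,"w":97}
After op 7 (replace /ga 85): {"ga":85,"mbg":51,"oav":17,"w":97}
After op 8 (replace /ga 71): {"ga":71,"mbg":51,"oav":17,"w":97}
After op 9 (replace /oav 96): {"ga":71,"mbg":51,"oav":96,"w":97}
After op 10 (remove /mbg): {"ga":71,"oav":96,"w":97}
After op 11 (add /uv 50): {"ga":71,"oav":96,"uv":50,"w":97}
After op 12 (replace /uv 72): {"ga":71,"oav":96,"uv":72,"w":97}
After op 13 (replace /uv 35): {"ga":71,"oav":96,"uv":35,"w":97}
After op 14 (remove /oav): {"ga":71,"uv":35,"w":97}
After op 15 (remove /uv): {"ga":71,"w":97}
Size at the root: 2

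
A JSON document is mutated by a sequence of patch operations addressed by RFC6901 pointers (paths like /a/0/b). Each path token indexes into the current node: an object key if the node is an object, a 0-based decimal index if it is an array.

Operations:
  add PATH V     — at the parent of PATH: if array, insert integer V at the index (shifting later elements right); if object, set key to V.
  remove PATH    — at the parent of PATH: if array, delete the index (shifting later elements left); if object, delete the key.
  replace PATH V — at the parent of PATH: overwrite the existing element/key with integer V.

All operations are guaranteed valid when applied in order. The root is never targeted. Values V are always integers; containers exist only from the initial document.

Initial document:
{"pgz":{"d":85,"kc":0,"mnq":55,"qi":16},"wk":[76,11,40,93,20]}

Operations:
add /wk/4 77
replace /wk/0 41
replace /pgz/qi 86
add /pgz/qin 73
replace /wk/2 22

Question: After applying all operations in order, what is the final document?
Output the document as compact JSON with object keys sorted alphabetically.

After op 1 (add /wk/4 77): {"pgz":{"d":85,"kc":0,"mnq":55,"qi":16},"wk":[76,11,40,93,77,20]}
After op 2 (replace /wk/0 41): {"pgz":{"d":85,"kc":0,"mnq":55,"qi":16},"wk":[41,11,40,93,77,20]}
After op 3 (replace /pgz/qi 86): {"pgz":{"d":85,"kc":0,"mnq":55,"qi":86},"wk":[41,11,40,93,77,20]}
After op 4 (add /pgz/qin 73): {"pgz":{"d":85,"kc":0,"mnq":55,"qi":86,"qin":73},"wk":[41,11,40,93,77,20]}
After op 5 (replace /wk/2 22): {"pgz":{"d":85,"kc":0,"mnq":55,"qi":86,"qin":73},"wk":[41,11,22,93,77,20]}

Answer: {"pgz":{"d":85,"kc":0,"mnq":55,"qi":86,"qin":73},"wk":[41,11,22,93,77,20]}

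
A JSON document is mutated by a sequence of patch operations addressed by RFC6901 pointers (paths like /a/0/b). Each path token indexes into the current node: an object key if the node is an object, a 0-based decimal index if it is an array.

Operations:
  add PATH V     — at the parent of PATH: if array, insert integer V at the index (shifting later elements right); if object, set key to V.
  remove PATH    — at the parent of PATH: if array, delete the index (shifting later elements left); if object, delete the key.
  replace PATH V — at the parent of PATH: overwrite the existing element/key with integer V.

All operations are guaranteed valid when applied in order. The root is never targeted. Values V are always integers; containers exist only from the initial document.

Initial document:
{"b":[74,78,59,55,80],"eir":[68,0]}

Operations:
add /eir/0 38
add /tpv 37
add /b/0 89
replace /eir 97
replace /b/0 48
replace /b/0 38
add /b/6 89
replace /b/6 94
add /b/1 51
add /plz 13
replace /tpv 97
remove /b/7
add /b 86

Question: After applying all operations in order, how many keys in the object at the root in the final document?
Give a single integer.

Answer: 4

Derivation:
After op 1 (add /eir/0 38): {"b":[74,78,59,55,80],"eir":[38,68,0]}
After op 2 (add /tpv 37): {"b":[74,78,59,55,80],"eir":[38,68,0],"tpv":37}
After op 3 (add /b/0 89): {"b":[89,74,78,59,55,80],"eir":[38,68,0],"tpv":37}
After op 4 (replace /eir 97): {"b":[89,74,78,59,55,80],"eir":97,"tpv":37}
After op 5 (replace /b/0 48): {"b":[48,74,78,59,55,80],"eir":97,"tpv":37}
After op 6 (replace /b/0 38): {"b":[38,74,78,59,55,80],"eir":97,"tpv":37}
After op 7 (add /b/6 89): {"b":[38,74,78,59,55,80,89],"eir":97,"tpv":37}
After op 8 (replace /b/6 94): {"b":[38,74,78,59,55,80,94],"eir":97,"tpv":37}
After op 9 (add /b/1 51): {"b":[38,51,74,78,59,55,80,94],"eir":97,"tpv":37}
After op 10 (add /plz 13): {"b":[38,51,74,78,59,55,80,94],"eir":97,"plz":13,"tpv":37}
After op 11 (replace /tpv 97): {"b":[38,51,74,78,59,55,80,94],"eir":97,"plz":13,"tpv":97}
After op 12 (remove /b/7): {"b":[38,51,74,78,59,55,80],"eir":97,"plz":13,"tpv":97}
After op 13 (add /b 86): {"b":86,"eir":97,"plz":13,"tpv":97}
Size at the root: 4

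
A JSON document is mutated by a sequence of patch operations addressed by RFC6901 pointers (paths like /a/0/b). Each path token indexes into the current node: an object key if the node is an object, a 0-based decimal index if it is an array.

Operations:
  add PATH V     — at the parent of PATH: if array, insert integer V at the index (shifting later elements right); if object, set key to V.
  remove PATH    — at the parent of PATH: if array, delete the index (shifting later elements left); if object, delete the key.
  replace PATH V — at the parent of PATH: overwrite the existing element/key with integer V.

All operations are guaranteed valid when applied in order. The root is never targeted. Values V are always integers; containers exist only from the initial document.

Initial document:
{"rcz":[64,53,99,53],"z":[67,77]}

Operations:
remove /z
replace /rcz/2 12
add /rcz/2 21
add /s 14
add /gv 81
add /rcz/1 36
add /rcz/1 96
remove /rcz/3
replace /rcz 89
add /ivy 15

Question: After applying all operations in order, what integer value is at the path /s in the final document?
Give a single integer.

After op 1 (remove /z): {"rcz":[64,53,99,53]}
After op 2 (replace /rcz/2 12): {"rcz":[64,53,12,53]}
After op 3 (add /rcz/2 21): {"rcz":[64,53,21,12,53]}
After op 4 (add /s 14): {"rcz":[64,53,21,12,53],"s":14}
After op 5 (add /gv 81): {"gv":81,"rcz":[64,53,21,12,53],"s":14}
After op 6 (add /rcz/1 36): {"gv":81,"rcz":[64,36,53,21,12,53],"s":14}
After op 7 (add /rcz/1 96): {"gv":81,"rcz":[64,96,36,53,21,12,53],"s":14}
After op 8 (remove /rcz/3): {"gv":81,"rcz":[64,96,36,21,12,53],"s":14}
After op 9 (replace /rcz 89): {"gv":81,"rcz":89,"s":14}
After op 10 (add /ivy 15): {"gv":81,"ivy":15,"rcz":89,"s":14}
Value at /s: 14

Answer: 14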